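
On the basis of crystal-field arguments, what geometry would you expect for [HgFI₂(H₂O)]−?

tetrahedral

Summing ligand charges against the −1 overall charge gives an oxidation state of +2 for mercury.
Mercury is a group-12 element; Hg(II) is therefore d¹⁰.
Coordination number: 4.
A d¹⁰ ion has no crystal-field stabilisation preference between square planar and tetrahedral, so four ligands adopt the sterically favoured tetrahedral geometry.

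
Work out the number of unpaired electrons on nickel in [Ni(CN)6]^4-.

2

Summing ligand charges against the −4 overall charge gives an oxidation state of +2 for nickel.
Group 10 minus oxidation state 2 gives a d⁸ configuration.
In an octahedral field the d⁸ configuration is t₂g⁶e_g² (only one arrangement possible), giving 2 unpaired electrons.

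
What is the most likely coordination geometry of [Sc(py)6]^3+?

octahedral

Summing ligand charges against the +3 overall charge gives an oxidation state of +3 for scandium.
Sc sits in group 3, so the d-electron count is 3 − 3 = 0.
Coordination number: 6.
Six donors around a single metal centre give an octahedral coordination sphere.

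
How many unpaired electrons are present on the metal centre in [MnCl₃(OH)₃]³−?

4 unpaired electrons

Ligand charges: each chloride is −1; each hydroxide is −1. With an overall charge of −3 the manganese centre must be in the +3 oxidation state.
Manganese is a group-7 element; Mn(III) is therefore d⁴.
The spin state decides the count: Chloride and hydroxide are weak-field ligands for a first-row metal, so the complex is high-spin.
An octahedral high-spin d⁴ ion is t₂g³e_g¹, giving 4 unpaired electrons.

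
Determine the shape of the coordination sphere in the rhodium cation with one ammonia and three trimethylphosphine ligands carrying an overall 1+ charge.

square planar

Ammonia is neutral; trimethylphosphine is neutral; balancing the +1 overall charge requires Rh(I).
Rh sits in group 9, so the d-electron count is 9 − 1 = 8.
With 4 monodentate ligands the coordination number is 4.
A 4d d⁸ ion has a large crystal-field splitting; square planar leaves the high-energy d_{x²−y²} orbital empty and maximises CFSE.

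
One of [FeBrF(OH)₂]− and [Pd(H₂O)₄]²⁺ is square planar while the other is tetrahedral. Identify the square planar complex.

[Pd(H₂O)₄]²⁺

For [FeBrF(OH)₂]−: Each bromide is −1; each fluoride is −1; each hydroxide is −1; balancing the −1 overall charge requires Fe(III). Iron is a group-8 element; Fe(III) is therefore d⁵. A high-spin d⁵ ion has zero CFSE in either geometry, so four ligands adopt the sterically favoured tetrahedral geometry. → tetrahedral.
For [Pd(H₂O)₄]²⁺: Ligand charges: water is neutral. With an overall charge of +2 the palladium centre must be in the +2 oxidation state. Pd sits in group 10, so the d-electron count is 10 − 2 = 8. A 4d d⁸ ion has a large crystal-field splitting; square planar leaves the high-energy d_{x²−y²} orbital empty and maximises CFSE. → square planar.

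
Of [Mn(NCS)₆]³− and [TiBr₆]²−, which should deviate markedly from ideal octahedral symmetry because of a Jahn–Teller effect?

[Mn(NCS)₆]³−: Each isothiocyanate is −1; balancing the −3 overall charge requires Mn(III). Group 7 minus oxidation state 3 gives a d⁴ configuration. Isothiocyanate is a weak-field ligand for a first-row metal, so the complex is high-spin. The t₂g³e_g¹ (high-spin) configuration has an unevenly filled e_g set; the Jahn–Teller theorem predicts a tetragonal distortion (typically axial elongation) to lift the degeneracy.
[TiBr₆]²−: Summing ligand charges against the −2 overall charge gives an oxidation state of +4 for titanium. Titanium is a group-4 element; Ti(IV) is therefore d⁰. The d⁰ configuration leaves the e_g set evenly filled (or empty) — no strong Jahn–Teller driving force.

[Mn(NCS)₆]³−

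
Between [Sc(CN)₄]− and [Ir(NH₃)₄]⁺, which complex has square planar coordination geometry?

[Ir(NH₃)₄]⁺

For [Sc(CN)₄]−: Ligand charges: each cyanide is −1. With an overall charge of −1 the scandium centre must be in the +3 oxidation state. Sc sits in group 3, so the d-electron count is 3 − 3 = 0. A d⁰ ion has no crystal-field stabilisation preference between square planar and tetrahedral, so four ligands adopt the sterically favoured tetrahedral geometry. → tetrahedral.
For [Ir(NH₃)₄]⁺: Ligand charges: ammonia is neutral. With an overall charge of +1 the iridium centre must be in the +1 oxidation state. Iridium is a group-9 element; Ir(I) is therefore d⁸. A 5d d⁸ ion has a large crystal-field splitting; square planar leaves the high-energy d_{x²−y²} orbital empty and maximises CFSE. → square planar.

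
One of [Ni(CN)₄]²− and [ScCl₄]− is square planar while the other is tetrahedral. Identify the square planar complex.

[Ni(CN)₄]²−

For [Ni(CN)₄]²−: Each cyanide is −1; balancing the −2 overall charge requires Ni(II). Ni sits in group 10, so the d-electron count is 10 − 2 = 8. Cyanide is a strong-field ligand (high in the spectrochemical series). A 3d d⁸ ion with strong-field ligands gains enough CFSE to favour square planar over tetrahedral. → square planar.
For [ScCl₄]−: Summing ligand charges against the −1 overall charge gives an oxidation state of +3 for scandium. Group 3 minus oxidation state 3 gives a d⁰ configuration. A d⁰ ion has no crystal-field stabilisation preference between square planar and tetrahedral, so four ligands adopt the sterically favoured tetrahedral geometry. → tetrahedral.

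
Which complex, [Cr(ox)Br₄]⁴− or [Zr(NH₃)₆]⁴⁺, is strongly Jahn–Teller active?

[Cr(ox)Br₄]⁴−: Each oxalate is −2; each bromide is −1; balancing the −4 overall charge requires Cr(II). Group 6 minus oxidation state 2 gives a d⁴ configuration. Bromide and oxalate are weak-field ligands for a first-row metal, so the complex is high-spin. The t₂g³e_g¹ (high-spin) configuration has an unevenly filled e_g set; the Jahn–Teller theorem predicts a tetragonal distortion (typically axial elongation) to lift the degeneracy.
[Zr(NH₃)₆]⁴⁺: Ammonia is neutral; balancing the +4 overall charge requires Zr(IV). Zr sits in group 4, so the d-electron count is 4 − 4 = 0. The d⁰ configuration leaves the e_g set evenly filled (or empty) — no strong Jahn–Teller driving force.

[Cr(ox)Br₄]⁴−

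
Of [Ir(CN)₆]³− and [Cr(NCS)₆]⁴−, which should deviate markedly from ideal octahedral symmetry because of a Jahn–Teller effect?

[Ir(CN)₆]³−: Each cyanide is −1; balancing the −3 overall charge requires Ir(III). Group 9 minus oxidation state 3 gives a d⁶ configuration. A 5d ion has a large Δₒ and is invariably low-spin. The d⁶ configuration leaves the e_g set evenly filled (or empty) — no strong Jahn–Teller driving force.
[Cr(NCS)₆]⁴−: Each isothiocyanate is −1; balancing the −4 overall charge requires Cr(II). Cr sits in group 6, so the d-electron count is 6 − 2 = 4. Isothiocyanate is a weak-field ligand for a first-row metal, so the complex is high-spin. The t₂g³e_g¹ (high-spin) configuration has an unevenly filled e_g set; the Jahn–Teller theorem predicts a tetragonal distortion (typically axial elongation) to lift the degeneracy.

[Cr(NCS)₆]⁴−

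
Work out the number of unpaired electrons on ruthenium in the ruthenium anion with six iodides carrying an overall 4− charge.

0

Ligand charges: each iodide is −1. With an overall charge of −4 the ruthenium centre must be in the +2 oxidation state.
Group 8 minus oxidation state 2 gives a d⁶ configuration.
The spin state decides the count: a 4d ion has a large Δₒ and is invariably low-spin.
An octahedral low-spin d⁶ ion is t₂g⁶e_g⁰, giving 0 unpaired electrons.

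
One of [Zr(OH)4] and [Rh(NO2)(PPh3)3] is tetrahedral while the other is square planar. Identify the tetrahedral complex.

For [Zr(OH)4]: Each hydroxide is −1; balancing the 0 overall charge requires Zr(IV). Zr sits in group 4, so the d-electron count is 4 − 4 = 0. A d⁰ ion has no crystal-field stabilisation preference between square planar and tetrahedral, so four ligands adopt the sterically favoured tetrahedral geometry. → tetrahedral.
For [Rh(NO2)(PPh3)3]: Ligand charges: each nitro (N-bound nitrite) is −1; triphenylphosphine is neutral. With an overall charge of 0 the rhodium centre must be in the +1 oxidation state. Rhodium is a group-9 element; Rh(I) is therefore d⁸. A 4d d⁸ ion has a large crystal-field splitting; square planar leaves the high-energy d_{x²−y²} orbital empty and maximises CFSE. → square planar.

[Zr(OH)4]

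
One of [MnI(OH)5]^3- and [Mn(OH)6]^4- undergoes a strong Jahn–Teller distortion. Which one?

[MnI(OH)5]^3-: Ligand charges: each iodide is −1; each hydroxide is −1. With an overall charge of −3 the manganese centre must be in the +3 oxidation state. Manganese is a group-7 element; Mn(III) is therefore d⁴. Hydroxide and iodide are weak-field ligands for a first-row metal, so the complex is high-spin. The t₂g³e_g¹ (high-spin) configuration has an unevenly filled e_g set; the Jahn–Teller theorem predicts a tetragonal distortion (typically axial elongation) to lift the degeneracy.
[Mn(OH)6]^4-: Summing ligand charges against the −4 overall charge gives an oxidation state of +2 for manganese. Group 7 minus oxidation state 2 gives a d⁵ configuration. Hydroxide is a weak-field ligand for a first-row metal, so the complex is high-spin. The d⁵ configuration leaves the e_g set evenly filled (or empty) — no strong Jahn–Teller driving force.

[MnI(OH)5]^3-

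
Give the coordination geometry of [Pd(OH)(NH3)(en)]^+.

square planar

Summing ligand charges against the +1 overall charge gives an oxidation state of +2 for palladium.
Group 10 minus oxidation state 2 gives a d⁸ configuration.
Counting donor atoms: 1×hydroxide (monodentate) → 1 donor; 1×ammonia (monodentate) → 1 donor; 1×ethylenediamine (bidentate) → 2 donors. Coordination number = 4.
A 4d d⁸ ion has a large crystal-field splitting; square planar leaves the high-energy d_{x²−y²} orbital empty and maximises CFSE.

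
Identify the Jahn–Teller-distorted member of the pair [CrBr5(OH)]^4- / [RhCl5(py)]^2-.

[CrBr5(OH)]^4-: Each bromide is −1; each hydroxide is −1; balancing the −4 overall charge requires Cr(II). Cr sits in group 6, so the d-electron count is 6 − 2 = 4. Bromide and hydroxide are weak-field ligands for a first-row metal, so the complex is high-spin. The t₂g³e_g¹ (high-spin) configuration has an unevenly filled e_g set; the Jahn–Teller theorem predicts a tetragonal distortion (typically axial elongation) to lift the degeneracy.
[RhCl5(py)]^2-: Summing ligand charges against the −2 overall charge gives an oxidation state of +3 for rhodium. Rh sits in group 9, so the d-electron count is 9 − 3 = 6. A 4d ion has a large Δₒ and is invariably low-spin. The d⁶ configuration leaves the e_g set evenly filled (or empty) — no strong Jahn–Teller driving force.

[CrBr5(OH)]^4-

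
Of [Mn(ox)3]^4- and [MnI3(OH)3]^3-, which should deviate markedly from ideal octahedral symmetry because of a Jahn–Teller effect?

[Mn(ox)3]^4-: Each oxalate is −2; balancing the −4 overall charge requires Mn(II). Group 7 minus oxidation state 2 gives a d⁵ configuration. Oxalate is a weak-field ligand for a first-row metal, so the complex is high-spin. The d⁵ configuration leaves the e_g set evenly filled (or empty) — no strong Jahn–Teller driving force.
[MnI3(OH)3]^3-: Ligand charges: each iodide is −1; each hydroxide is −1. With an overall charge of −3 the manganese centre must be in the +3 oxidation state. Group 7 minus oxidation state 3 gives a d⁴ configuration. Hydroxide and iodide are weak-field ligands for a first-row metal, so the complex is high-spin. The t₂g³e_g¹ (high-spin) configuration has an unevenly filled e_g set; the Jahn–Teller theorem predicts a tetragonal distortion (typically axial elongation) to lift the degeneracy.

[MnI3(OH)3]^3-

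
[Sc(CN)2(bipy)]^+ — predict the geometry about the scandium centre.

Summing ligand charges against the +1 overall charge gives an oxidation state of +3 for scandium.
Scandium is a group-3 element; Sc(III) is therefore d⁰.
Counting donor atoms: 2×cyanide (monodentate) → 2 donors; 1×2,2′-bipyridine (bidentate) → 2 donors. Coordination number = 4.
A d⁰ ion has no crystal-field stabilisation preference between square planar and tetrahedral, so four ligands adopt the sterically favoured tetrahedral geometry.

tetrahedral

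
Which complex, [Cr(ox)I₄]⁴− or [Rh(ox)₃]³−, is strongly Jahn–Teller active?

[Cr(ox)I₄]⁴−

[Cr(ox)I₄]⁴−: Ligand charges: each oxalate is −2; each iodide is −1. With an overall charge of −4 the chromium centre must be in the +2 oxidation state. Cr sits in group 6, so the d-electron count is 6 − 2 = 4. Iodide and oxalate are weak-field ligands for a first-row metal, so the complex is high-spin. The t₂g³e_g¹ (high-spin) configuration has an unevenly filled e_g set; the Jahn–Teller theorem predicts a tetragonal distortion (typically axial elongation) to lift the degeneracy.
[Rh(ox)₃]³−: Summing ligand charges against the −3 overall charge gives an oxidation state of +3 for rhodium. Group 9 minus oxidation state 3 gives a d⁶ configuration. A 4d ion has a large Δₒ and is invariably low-spin. The d⁶ configuration leaves the e_g set evenly filled (or empty) — no strong Jahn–Teller driving force.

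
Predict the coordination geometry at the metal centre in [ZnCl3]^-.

trigonal planar

Each chloride is −1; balancing the −1 overall charge requires Zn(II).
Group 12 minus oxidation state 2 gives a d¹⁰ configuration.
With 3 monodentate ligands the coordination number is 3.
Three ligands around a d¹⁰ centre minimise repulsion in a trigonal-planar arrangement.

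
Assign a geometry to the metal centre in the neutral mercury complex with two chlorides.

linear

Each chloride is −1; balancing the 0 overall charge requires Hg(II).
Group 12 minus oxidation state 2 gives a d¹⁰ configuration.
Coordination number: 2.
A d¹⁰ ion with only two ligands adopts a linear arrangement (sp hybridisation; no CFSE preference).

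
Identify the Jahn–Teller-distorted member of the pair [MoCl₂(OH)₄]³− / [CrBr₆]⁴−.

[CrBr₆]⁴−

[MoCl₂(OH)₄]³−: Summing ligand charges against the −3 overall charge gives an oxidation state of +3 for molybdenum. Molybdenum is a group-6 element; Mo(III) is therefore d³. The d³ configuration leaves the e_g set evenly filled (or empty) — no strong Jahn–Teller driving force.
[CrBr₆]⁴−: Ligand charges: each bromide is −1. With an overall charge of −4 the chromium centre must be in the +2 oxidation state. Cr sits in group 6, so the d-electron count is 6 − 2 = 4. Bromide is a weak-field ligand for a first-row metal, so the complex is high-spin. The t₂g³e_g¹ (high-spin) configuration has an unevenly filled e_g set; the Jahn–Teller theorem predicts a tetragonal distortion (typically axial elongation) to lift the degeneracy.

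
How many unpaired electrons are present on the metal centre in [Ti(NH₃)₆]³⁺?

1 unpaired electron

Summing ligand charges against the +3 overall charge gives an oxidation state of +3 for titanium.
Ti sits in group 4, so the d-electron count is 4 − 3 = 1.
In an octahedral field the d¹ configuration is t₂g¹e_g⁰ (only one arrangement possible), giving 1 unpaired electron.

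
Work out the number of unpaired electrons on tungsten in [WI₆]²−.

Each iodide is −1; balancing the −2 overall charge requires W(IV).
Group 6 minus oxidation state 4 gives a d² configuration.
In an octahedral field the d² configuration is t₂g²e_g⁰ (only one arrangement possible), giving 2 unpaired electrons.

2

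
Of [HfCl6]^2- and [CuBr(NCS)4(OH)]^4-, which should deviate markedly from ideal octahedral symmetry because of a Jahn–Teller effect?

[CuBr(NCS)4(OH)]^4-

[HfCl6]^2-: Ligand charges: each chloride is −1. With an overall charge of −2 the hafnium centre must be in the +4 oxidation state. Group 4 minus oxidation state 4 gives a d⁰ configuration. The d⁰ configuration leaves the e_g set evenly filled (or empty) — no strong Jahn–Teller driving force.
[CuBr(NCS)4(OH)]^4-: Summing ligand charges against the −4 overall charge gives an oxidation state of +2 for copper. Group 11 minus oxidation state 2 gives a d⁹ configuration. The t₂g⁶e_g³ configuration has an unevenly filled e_g set; the Jahn–Teller theorem predicts a tetragonal distortion (typically axial elongation) to lift the degeneracy.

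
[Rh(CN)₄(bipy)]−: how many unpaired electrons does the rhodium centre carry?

0

Ligand charges: each cyanide is −1; 2,2′-bipyridine is neutral. With an overall charge of −1 the rhodium centre must be in the +3 oxidation state.
Rh sits in group 9, so the d-electron count is 9 − 3 = 6.
Counting donor atoms: 4×cyanide (monodentate) → 4 donors; 1×2,2′-bipyridine (bidentate) → 2 donors. Coordination number = 6.
The spin state decides the count: a 4d ion has a large Δₒ and is invariably low-spin.
An octahedral low-spin d⁶ ion is t₂g⁶e_g⁰, giving 0 unpaired electrons.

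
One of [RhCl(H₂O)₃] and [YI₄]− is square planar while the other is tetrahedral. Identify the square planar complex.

For [RhCl(H₂O)₃]: Each chloride is −1; water is neutral; balancing the 0 overall charge requires Rh(I). Group 9 minus oxidation state 1 gives a d⁸ configuration. A 4d d⁸ ion has a large crystal-field splitting; square planar leaves the high-energy d_{x²−y²} orbital empty and maximises CFSE. → square planar.
For [YI₄]−: Each iodide is −1; balancing the −1 overall charge requires Y(III). Group 3 minus oxidation state 3 gives a d⁰ configuration. A d⁰ ion has no crystal-field stabilisation preference between square planar and tetrahedral, so four ligands adopt the sterically favoured tetrahedral geometry. → tetrahedral.

[RhCl(H₂O)₃]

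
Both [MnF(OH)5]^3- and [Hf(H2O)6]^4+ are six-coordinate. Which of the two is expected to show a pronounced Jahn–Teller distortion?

[MnF(OH)5]^3-: Summing ligand charges against the −3 overall charge gives an oxidation state of +3 for manganese. Mn sits in group 7, so the d-electron count is 7 − 3 = 4. Fluoride and hydroxide are weak-field ligands for a first-row metal, so the complex is high-spin. The t₂g³e_g¹ (high-spin) configuration has an unevenly filled e_g set; the Jahn–Teller theorem predicts a tetragonal distortion (typically axial elongation) to lift the degeneracy.
[Hf(H2O)6]^4+: Water is neutral; balancing the +4 overall charge requires Hf(IV). Hf sits in group 4, so the d-electron count is 4 − 4 = 0. The d⁰ configuration leaves the e_g set evenly filled (or empty) — no strong Jahn–Teller driving force.

[MnF(OH)5]^3-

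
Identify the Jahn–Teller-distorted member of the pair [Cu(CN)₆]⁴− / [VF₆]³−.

[Cu(CN)₆]⁴−

[Cu(CN)₆]⁴−: Ligand charges: each cyanide is −1. With an overall charge of −4 the copper centre must be in the +2 oxidation state. Group 11 minus oxidation state 2 gives a d⁹ configuration. The t₂g⁶e_g³ configuration has an unevenly filled e_g set; the Jahn–Teller theorem predicts a tetragonal distortion (typically axial elongation) to lift the degeneracy.
[VF₆]³−: Each fluoride is −1; balancing the −3 overall charge requires V(III). Group 5 minus oxidation state 3 gives a d² configuration. The d² configuration leaves the e_g set evenly filled (or empty) — no strong Jahn–Teller driving force.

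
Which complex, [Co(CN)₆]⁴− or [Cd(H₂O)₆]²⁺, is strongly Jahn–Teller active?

[Co(CN)₆]⁴−: Ligand charges: each cyanide is −1. With an overall charge of −4 the cobalt centre must be in the +2 oxidation state. Cobalt is a group-9 element; Co(II) is therefore d⁷. Cyanide is a strong-field ligand (high in the spectrochemical series) for a first-row metal, so the complex is low-spin. The t₂g⁶e_g¹ (low-spin) configuration has an unevenly filled e_g set; the Jahn–Teller theorem predicts a tetragonal distortion (typically axial elongation) to lift the degeneracy.
[Cd(H₂O)₆]²⁺: Water is neutral; balancing the +2 overall charge requires Cd(II). Cd sits in group 12, so the d-electron count is 12 − 2 = 10. The d¹⁰ configuration leaves the e_g set evenly filled (or empty) — no strong Jahn–Teller driving force.

[Co(CN)₆]⁴−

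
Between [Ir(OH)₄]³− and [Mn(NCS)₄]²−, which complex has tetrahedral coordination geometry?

For [Ir(OH)₄]³−: Summing ligand charges against the −3 overall charge gives an oxidation state of +1 for iridium. Iridium is a group-9 element; Ir(I) is therefore d⁸. A 5d d⁸ ion has a large crystal-field splitting; square planar leaves the high-energy d_{x²−y²} orbital empty and maximises CFSE. → square planar.
For [Mn(NCS)₄]²−: Each isothiocyanate is −1; balancing the −2 overall charge requires Mn(II). Group 7 minus oxidation state 2 gives a d⁵ configuration. A high-spin d⁵ ion has zero CFSE in either geometry, so four ligands adopt the sterically favoured tetrahedral geometry. → tetrahedral.

[Mn(NCS)₄]²−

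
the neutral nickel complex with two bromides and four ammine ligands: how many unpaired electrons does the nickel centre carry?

2

Ligand charges: each bromide is −1; ammonia is neutral. With an overall charge of 0 the nickel centre must be in the +2 oxidation state.
Group 10 minus oxidation state 2 gives a d⁸ configuration.
In an octahedral field the d⁸ configuration is t₂g⁶e_g² (only one arrangement possible), giving 2 unpaired electrons.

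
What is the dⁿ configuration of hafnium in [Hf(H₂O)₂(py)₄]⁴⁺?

Summing ligand charges against the +4 overall charge gives an oxidation state of +4 for hafnium.
Group 4 minus oxidation state 4 gives a d⁰ configuration.

d⁰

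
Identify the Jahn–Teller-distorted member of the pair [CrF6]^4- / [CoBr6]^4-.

[CrF6]^4-

[CrF6]^4-: Ligand charges: each fluoride is −1. With an overall charge of −4 the chromium centre must be in the +2 oxidation state. Chromium is a group-6 element; Cr(II) is therefore d⁴. Fluoride is a weak-field ligand for a first-row metal, so the complex is high-spin. The t₂g³e_g¹ (high-spin) configuration has an unevenly filled e_g set; the Jahn–Teller theorem predicts a tetragonal distortion (typically axial elongation) to lift the degeneracy.
[CoBr6]^4-: Summing ligand charges against the −4 overall charge gives an oxidation state of +2 for cobalt. Cobalt is a group-9 element; Co(II) is therefore d⁷. Bromide is a weak-field ligand for a first-row metal, so the complex is high-spin. The d⁷ configuration leaves the e_g set evenly filled (or empty) — no strong Jahn–Teller driving force.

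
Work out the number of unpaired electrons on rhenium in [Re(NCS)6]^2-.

3 unpaired electrons

Summing ligand charges against the −2 overall charge gives an oxidation state of +4 for rhenium.
Rhenium is a group-7 element; Re(IV) is therefore d³.
In an octahedral field the d³ configuration is t₂g³e_g⁰ (only one arrangement possible), giving 3 unpaired electrons.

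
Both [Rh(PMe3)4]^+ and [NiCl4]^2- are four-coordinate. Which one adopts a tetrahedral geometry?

[NiCl4]^2-

For [Rh(PMe3)4]^+: Ligand charges: trimethylphosphine is neutral. With an overall charge of +1 the rhodium centre must be in the +1 oxidation state. Rhodium is a group-9 element; Rh(I) is therefore d⁸. A 4d d⁸ ion has a large crystal-field splitting; square planar leaves the high-energy d_{x²−y²} orbital empty and maximises CFSE. → square planar.
For [NiCl4]^2-: Each chloride is −1; balancing the −2 overall charge requires Ni(II). Ni sits in group 10, so the d-electron count is 10 − 2 = 8. Chloride is a weak-field ligand. With weak-field ligands the CFSE gain from square planar is small, so a 3d d⁸ ion takes the sterically preferred tetrahedral geometry. → tetrahedral.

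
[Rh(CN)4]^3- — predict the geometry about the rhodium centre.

square planar

Ligand charges: each cyanide is −1. With an overall charge of −3 the rhodium centre must be in the +1 oxidation state.
Rhodium is a group-9 element; Rh(I) is therefore d⁸.
Coordination number: 4.
A 4d d⁸ ion has a large crystal-field splitting; square planar leaves the high-energy d_{x²−y²} orbital empty and maximises CFSE.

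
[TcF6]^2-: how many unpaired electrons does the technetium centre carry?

Each fluoride is −1; balancing the −2 overall charge requires Tc(IV).
Tc sits in group 7, so the d-electron count is 7 − 4 = 3.
In an octahedral field the d³ configuration is t₂g³e_g⁰ (only one arrangement possible), giving 3 unpaired electrons.

3 unpaired electrons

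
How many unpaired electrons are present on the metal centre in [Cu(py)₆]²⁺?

1

Pyridine is neutral; balancing the +2 overall charge requires Cu(II).
Cu sits in group 11, so the d-electron count is 11 − 2 = 9.
In an octahedral field the d⁹ configuration is t₂g⁶e_g³ (only one arrangement possible), giving 1 unpaired electron.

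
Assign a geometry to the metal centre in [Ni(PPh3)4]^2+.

square planar

Summing ligand charges against the +2 overall charge gives an oxidation state of +2 for nickel.
Group 10 minus oxidation state 2 gives a d⁸ configuration.
With 4 monodentate ligands the coordination number is 4.
Triphenylphosphine is a strong-field ligand (high in the spectrochemical series).
A 3d d⁸ ion with strong-field ligands gains enough CFSE to favour square planar over tetrahedral.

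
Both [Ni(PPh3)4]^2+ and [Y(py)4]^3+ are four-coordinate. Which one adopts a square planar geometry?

[Ni(PPh3)4]^2+

For [Ni(PPh3)4]^2+: Ligand charges: triphenylphosphine is neutral. With an overall charge of +2 the nickel centre must be in the +2 oxidation state. Group 10 minus oxidation state 2 gives a d⁸ configuration. Triphenylphosphine is a strong-field ligand (high in the spectrochemical series). A 3d d⁸ ion with strong-field ligands gains enough CFSE to favour square planar over tetrahedral. → square planar.
For [Y(py)4]^3+: Ligand charges: pyridine is neutral. With an overall charge of +3 the yttrium centre must be in the +3 oxidation state. Y sits in group 3, so the d-electron count is 3 − 3 = 0. A d⁰ ion has no crystal-field stabilisation preference between square planar and tetrahedral, so four ligands adopt the sterically favoured tetrahedral geometry. → tetrahedral.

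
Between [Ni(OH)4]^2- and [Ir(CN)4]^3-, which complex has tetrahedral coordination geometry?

For [Ni(OH)4]^2-: Summing ligand charges against the −2 overall charge gives an oxidation state of +2 for nickel. Group 10 minus oxidation state 2 gives a d⁸ configuration. Hydroxide is a weak-field ligand. With weak-field ligands the CFSE gain from square planar is small, so a 3d d⁸ ion takes the sterically preferred tetrahedral geometry. → tetrahedral.
For [Ir(CN)4]^3-: Ligand charges: each cyanide is −1. With an overall charge of −3 the iridium centre must be in the +1 oxidation state. Group 9 minus oxidation state 1 gives a d⁸ configuration. A 5d d⁸ ion has a large crystal-field splitting; square planar leaves the high-energy d_{x²−y²} orbital empty and maximises CFSE. → square planar.

[Ni(OH)4]^2-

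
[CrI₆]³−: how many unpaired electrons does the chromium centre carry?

3

Summing ligand charges against the −3 overall charge gives an oxidation state of +3 for chromium.
Chromium is a group-6 element; Cr(III) is therefore d³.
In an octahedral field the d³ configuration is t₂g³e_g⁰ (only one arrangement possible), giving 3 unpaired electrons.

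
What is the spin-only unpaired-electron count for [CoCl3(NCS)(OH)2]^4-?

3

Summing ligand charges against the −4 overall charge gives an oxidation state of +2 for cobalt.
Co sits in group 9, so the d-electron count is 9 − 2 = 7.
The spin state decides the count: Chloride, hydroxide, and isothiocyanate are weak-field ligands for a first-row metal, so the complex is high-spin.
An octahedral high-spin d⁷ ion is t₂g⁵e_g², giving 3 unpaired electrons.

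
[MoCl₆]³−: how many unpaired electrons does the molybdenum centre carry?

Ligand charges: each chloride is −1. With an overall charge of −3 the molybdenum centre must be in the +3 oxidation state.
Mo sits in group 6, so the d-electron count is 6 − 3 = 3.
In an octahedral field the d³ configuration is t₂g³e_g⁰ (only one arrangement possible), giving 3 unpaired electrons.

3 unpaired electrons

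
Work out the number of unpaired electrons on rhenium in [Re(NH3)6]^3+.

Ammonia is neutral; balancing the +3 overall charge requires Re(III).
Group 7 minus oxidation state 3 gives a d⁴ configuration.
The spin state decides the count: a 5d ion has a large Δₒ and is invariably low-spin.
An octahedral low-spin d⁴ ion is t₂g⁴e_g⁰, giving 2 unpaired electrons.

2 unpaired electrons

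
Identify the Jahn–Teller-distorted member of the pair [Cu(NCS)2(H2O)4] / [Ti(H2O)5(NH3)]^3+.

[Cu(NCS)2(H2O)4]

[Cu(NCS)2(H2O)4]: Ligand charges: each isothiocyanate is −1; water is neutral. With an overall charge of 0 the copper centre must be in the +2 oxidation state. Group 11 minus oxidation state 2 gives a d⁹ configuration. The t₂g⁶e_g³ configuration has an unevenly filled e_g set; the Jahn–Teller theorem predicts a tetragonal distortion (typically axial elongation) to lift the degeneracy.
[Ti(H2O)5(NH3)]^3+: Ligand charges: water is neutral; ammonia is neutral. With an overall charge of +3 the titanium centre must be in the +3 oxidation state. Titanium is a group-4 element; Ti(III) is therefore d¹. The d¹ configuration leaves the e_g set evenly filled (or empty) — no strong Jahn–Teller driving force.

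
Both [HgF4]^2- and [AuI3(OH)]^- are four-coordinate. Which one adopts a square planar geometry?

[AuI3(OH)]^-

For [HgF4]^2-: Ligand charges: each fluoride is −1. With an overall charge of −2 the mercury centre must be in the +2 oxidation state. Hg sits in group 12, so the d-electron count is 12 − 2 = 10. A d¹⁰ ion has no crystal-field stabilisation preference between square planar and tetrahedral, so four ligands adopt the sterically favoured tetrahedral geometry. → tetrahedral.
For [AuI3(OH)]^-: Each iodide is −1; each hydroxide is −1; balancing the −1 overall charge requires Au(III). Group 11 minus oxidation state 3 gives a d⁸ configuration. A 5d d⁸ ion has a large crystal-field splitting; square planar leaves the high-energy d_{x²−y²} orbital empty and maximises CFSE. → square planar.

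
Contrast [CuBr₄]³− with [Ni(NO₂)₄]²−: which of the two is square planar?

For [CuBr₄]³−: Ligand charges: each bromide is −1. With an overall charge of −3 the copper centre must be in the +1 oxidation state. Copper is a group-11 element; Cu(I) is therefore d¹⁰. A d¹⁰ ion has no crystal-field stabilisation preference between square planar and tetrahedral, so four ligands adopt the sterically favoured tetrahedral geometry. → tetrahedral.
For [Ni(NO₂)₄]²−: Each nitro (N-bound nitrite) is −1; balancing the −2 overall charge requires Ni(II). Nickel is a group-10 element; Ni(II) is therefore d⁸. Nitro (N-bound nitrite) is a strong-field ligand (high in the spectrochemical series). A 3d d⁸ ion with strong-field ligands gains enough CFSE to favour square planar over tetrahedral. → square planar.

[Ni(NO₂)₄]²−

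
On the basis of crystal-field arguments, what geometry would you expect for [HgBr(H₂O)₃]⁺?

Each bromide is −1; water is neutral; balancing the +1 overall charge requires Hg(II).
Mercury is a group-12 element; Hg(II) is therefore d¹⁰.
With 4 monodentate ligands the coordination number is 4.
A d¹⁰ ion has no crystal-field stabilisation preference between square planar and tetrahedral, so four ligands adopt the sterically favoured tetrahedral geometry.

tetrahedral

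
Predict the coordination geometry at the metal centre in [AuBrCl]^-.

linear

Each bromide is −1; each chloride is −1; balancing the −1 overall charge requires Au(I).
Gold is a group-11 element; Au(I) is therefore d¹⁰.
With 2 monodentate ligands the coordination number is 2.
A d¹⁰ ion with only two ligands adopts a linear arrangement (sp hybridisation; no CFSE preference).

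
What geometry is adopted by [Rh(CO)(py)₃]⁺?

Summing ligand charges against the +1 overall charge gives an oxidation state of +1 for rhodium.
Rh sits in group 9, so the d-electron count is 9 − 1 = 8.
Coordination number: 4.
A 4d d⁸ ion has a large crystal-field splitting; square planar leaves the high-energy d_{x²−y²} orbital empty and maximises CFSE.

square planar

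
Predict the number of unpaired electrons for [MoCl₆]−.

1

Summing ligand charges against the −1 overall charge gives an oxidation state of +5 for molybdenum.
Mo sits in group 6, so the d-electron count is 6 − 5 = 1.
In an octahedral field the d¹ configuration is t₂g¹e_g⁰ (only one arrangement possible), giving 1 unpaired electron.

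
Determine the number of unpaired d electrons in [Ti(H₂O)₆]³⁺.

1 unpaired electron

Summing ligand charges against the +3 overall charge gives an oxidation state of +3 for titanium.
Ti sits in group 4, so the d-electron count is 4 − 3 = 1.
In an octahedral field the d¹ configuration is t₂g¹e_g⁰ (only one arrangement possible), giving 1 unpaired electron.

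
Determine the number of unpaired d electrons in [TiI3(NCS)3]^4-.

Summing ligand charges against the −4 overall charge gives an oxidation state of +2 for titanium.
Group 4 minus oxidation state 2 gives a d² configuration.
In an octahedral field the d² configuration is t₂g²e_g⁰ (only one arrangement possible), giving 2 unpaired electrons.

2 unpaired electrons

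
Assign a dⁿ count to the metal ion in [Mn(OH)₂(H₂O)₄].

d5

Each hydroxide is −1; water is neutral; balancing the 0 overall charge requires Mn(II).
Manganese is a group-7 element; Mn(II) is therefore d⁵.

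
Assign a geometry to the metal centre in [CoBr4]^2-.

tetrahedral

Ligand charges: each bromide is −1. With an overall charge of −2 the cobalt centre must be in the +2 oxidation state.
Group 9 minus oxidation state 2 gives a d⁷ configuration.
With 4 monodentate ligands the coordination number is 4.
Bromide is a weak-field ligand.
For a high-spin 3d d⁷ ion with weak-field ligands the small Δₜ gives little square-planar CFSE advantage, so four ligands adopt the sterically favoured tetrahedral geometry.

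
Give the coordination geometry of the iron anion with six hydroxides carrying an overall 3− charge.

octahedral

Each hydroxide is −1; balancing the −3 overall charge requires Fe(III).
Fe sits in group 8, so the d-electron count is 8 − 3 = 5.
With 6 monodentate ligands the coordination number is 6.
Six donors around a single metal centre give an octahedral coordination sphere.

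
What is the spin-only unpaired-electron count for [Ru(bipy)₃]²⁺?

0 unpaired electrons

Summing ligand charges against the +2 overall charge gives an oxidation state of +2 for ruthenium.
Group 8 minus oxidation state 2 gives a d⁶ configuration.
Counting donor atoms: 3×2,2′-bipyridine (bidentate) → 6 donors. Coordination number = 6.
The spin state decides the count: a 4d ion has a large Δₒ and is invariably low-spin.
An octahedral low-spin d⁶ ion is t₂g⁶e_g⁰, giving 0 unpaired electrons.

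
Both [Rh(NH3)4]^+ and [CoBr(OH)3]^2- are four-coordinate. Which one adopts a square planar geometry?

[Rh(NH3)4]^+

For [Rh(NH3)4]^+: Summing ligand charges against the +1 overall charge gives an oxidation state of +1 for rhodium. Group 9 minus oxidation state 1 gives a d⁸ configuration. A 4d d⁸ ion has a large crystal-field splitting; square planar leaves the high-energy d_{x²−y²} orbital empty and maximises CFSE. → square planar.
For [CoBr(OH)3]^2-: Summing ligand charges against the −2 overall charge gives an oxidation state of +2 for cobalt. Cobalt is a group-9 element; Co(II) is therefore d⁷. For a high-spin 3d d⁷ ion with weak-field ligands the small Δₜ gives little square-planar CFSE advantage, so four ligands adopt the sterically favoured tetrahedral geometry. → tetrahedral.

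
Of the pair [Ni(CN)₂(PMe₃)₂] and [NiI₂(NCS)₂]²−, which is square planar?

For [Ni(CN)₂(PMe₃)₂]: Summing ligand charges against the 0 overall charge gives an oxidation state of +2 for nickel. Nickel is a group-10 element; Ni(II) is therefore d⁸. Cyanide and trimethylphosphine are strong-field ligands (high in the spectrochemical series). A 3d d⁸ ion with strong-field ligands gains enough CFSE to favour square planar over tetrahedral. → square planar.
For [NiI₂(NCS)₂]²−: Summing ligand charges against the −2 overall charge gives an oxidation state of +2 for nickel. Ni sits in group 10, so the d-electron count is 10 − 2 = 8. Iodide and isothiocyanate are weak-field ligands. With weak-field ligands the CFSE gain from square planar is small, so a 3d d⁸ ion takes the sterically preferred tetrahedral geometry. → tetrahedral.

[Ni(CN)₂(PMe₃)₂]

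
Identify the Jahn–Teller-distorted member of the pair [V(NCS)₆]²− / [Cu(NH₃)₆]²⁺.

[Cu(NH₃)₆]²⁺

[V(NCS)₆]²−: Summing ligand charges against the −2 overall charge gives an oxidation state of +4 for vanadium. V sits in group 5, so the d-electron count is 5 − 4 = 1. The d¹ configuration leaves the e_g set evenly filled (or empty) — no strong Jahn–Teller driving force.
[Cu(NH₃)₆]²⁺: Ammonia is neutral; balancing the +2 overall charge requires Cu(II). Copper is a group-11 element; Cu(II) is therefore d⁹. The t₂g⁶e_g³ configuration has an unevenly filled e_g set; the Jahn–Teller theorem predicts a tetragonal distortion (typically axial elongation) to lift the degeneracy.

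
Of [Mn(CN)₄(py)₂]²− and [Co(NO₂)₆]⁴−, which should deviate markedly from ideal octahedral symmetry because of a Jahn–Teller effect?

[Mn(CN)₄(py)₂]²−: Summing ligand charges against the −2 overall charge gives an oxidation state of +2 for manganese. Group 7 minus oxidation state 2 gives a d⁵ configuration. Cyanide is a strong-field ligand (high in the spectrochemical series) for a first-row metal, so the complex is low-spin. The d⁵ configuration leaves the e_g set evenly filled (or empty) — no strong Jahn–Teller driving force.
[Co(NO₂)₆]⁴−: Each nitro (N-bound nitrite) is −1; balancing the −4 overall charge requires Co(II). Co sits in group 9, so the d-electron count is 9 − 2 = 7. Nitro (N-bound nitrite) is a strong-field ligand (high in the spectrochemical series) for a first-row metal, so the complex is low-spin. The t₂g⁶e_g¹ (low-spin) configuration has an unevenly filled e_g set; the Jahn–Teller theorem predicts a tetragonal distortion (typically axial elongation) to lift the degeneracy.

[Co(NO₂)₆]⁴−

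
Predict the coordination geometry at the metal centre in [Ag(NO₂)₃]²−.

Summing ligand charges against the −2 overall charge gives an oxidation state of +1 for silver.
Silver is a group-11 element; Ag(I) is therefore d¹⁰.
With 3 monodentate ligands the coordination number is 3.
Three ligands around a d¹⁰ centre minimise repulsion in a trigonal-planar arrangement.

trigonal planar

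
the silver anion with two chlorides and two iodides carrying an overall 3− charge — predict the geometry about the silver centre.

Ligand charges: each chloride is −1; each iodide is −1. With an overall charge of −3 the silver centre must be in the +1 oxidation state.
Ag sits in group 11, so the d-electron count is 11 − 1 = 10.
Coordination number: 4.
A d¹⁰ ion has no crystal-field stabilisation preference between square planar and tetrahedral, so four ligands adopt the sterically favoured tetrahedral geometry.

tetrahedral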